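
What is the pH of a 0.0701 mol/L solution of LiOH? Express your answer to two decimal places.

pH = 12.85

LiOH is a strong base; [OH-] = 0.0701 M.
pOH = -log(0.0701) = 1.15
pH = 14.00 - 1.15 = 12.85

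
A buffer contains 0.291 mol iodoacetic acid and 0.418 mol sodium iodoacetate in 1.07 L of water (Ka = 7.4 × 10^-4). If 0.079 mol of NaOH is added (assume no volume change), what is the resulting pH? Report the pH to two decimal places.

pH = 3.50

After neutralization: n(ICH2COOH) = 0.212 mol, n(ICH2COO-) = 0.497 mol.
pKa = −log(7.4 × 10^-4) = 3.131
Henderson–Hasselbalch with mole ratio 0.497/0.212: pH = 3.131 + (+0.370)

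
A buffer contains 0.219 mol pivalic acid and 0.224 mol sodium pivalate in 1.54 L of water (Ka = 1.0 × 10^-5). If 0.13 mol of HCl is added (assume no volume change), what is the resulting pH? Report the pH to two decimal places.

pH = 4.43

After neutralization: n((CH3)3CCOOH) = 0.349 mol, n((CH3)3CCOO-) = 0.094 mol.
pKa = −log(1.0 × 10^-5) = 5.000
Henderson–Hasselbalch with mole ratio 0.094/0.349: pH = 5.000 + (-0.570)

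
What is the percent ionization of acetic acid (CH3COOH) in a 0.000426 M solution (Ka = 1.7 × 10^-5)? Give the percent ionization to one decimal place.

CH3COOH ⇌ CH3COO- + H+; let x = [H+] at equilibrium.
Solve x² + 1.7e-05x − 7.24e-09 = 0 → x = 7.70 × 10^-5 M
Fraction ionized = 7.70 × 10^-5 / 0.000426 = 0.1808 → 18.1%

18.1%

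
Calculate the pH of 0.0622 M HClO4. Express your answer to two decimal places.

pH = 1.21

HClO4 is a strong acid and dissociates completely, so [H+] = 0.0622 M.
pH = -log(0.0622) = 1.21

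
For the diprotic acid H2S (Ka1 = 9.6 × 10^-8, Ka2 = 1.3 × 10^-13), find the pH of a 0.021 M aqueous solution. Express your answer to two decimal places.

Since Ka1 ≫ Ka2, the first ionization dominates [H+].
Ka1 = x²/(0.021 − x) = 9.6 × 10^-8
x ≈ √(9.6 × 10^-8 × 0.021) = 4.49 × 10^-5 M
pH = −log(4.49 × 10^-5) = 4.35

pH = 4.35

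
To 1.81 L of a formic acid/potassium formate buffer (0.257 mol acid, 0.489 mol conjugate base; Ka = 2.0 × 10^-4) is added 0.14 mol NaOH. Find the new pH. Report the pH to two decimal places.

pH = 4.43

OH- converts HCOOH to HCOO-: HCOOH → 0.117 mol, HCOO- → 0.629 mol.
pKa = −log(2.0 × 10^-4) = 3.699
Henderson–Hasselbalch with mole ratio 0.629/0.117: pH = 3.699 + (+0.730)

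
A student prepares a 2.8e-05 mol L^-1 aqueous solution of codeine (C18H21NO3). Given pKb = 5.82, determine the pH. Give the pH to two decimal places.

C18H21NO3 + H2O ⇌ C18H22NO3+ + OH-
Kb = 10^(−5.82) = 1.51 × 10^-6
From the ICE table, Kb = [OH-]²/(2.8e-05 − [OH-]) = 1.51 × 10^-6.
[OH-] is not negligible relative to C₀; solve [OH-]² + 1.51e-06·[OH-] − 4.23e-11 = 0.
[OH-] = [−1.51e-06 + √(1.51e-06² + 1.69e-10)]/2 = 5.79 × 10^-6 M
pOH = −log(5.79 × 10^-6) = 5.24; pH = 14.00 − 5.24 = 8.76

pH = 8.76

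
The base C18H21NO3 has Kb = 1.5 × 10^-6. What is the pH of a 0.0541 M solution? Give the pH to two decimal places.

pH = 10.45

C18H21NO3 + H2O ⇌ C18H22NO3+ + OH-
Let x = [OH-] at equilibrium. Kb = x²/(0.0541 − x).
Neglecting x in the denominator: x = √(1.5 × 10^-6 × 0.0541) = 2.85 × 10^-4 M
Check: 0.53% ionized — well under 5%, approximation valid.
pOH = 3.55, so pH = 14.00 − pOH = 10.45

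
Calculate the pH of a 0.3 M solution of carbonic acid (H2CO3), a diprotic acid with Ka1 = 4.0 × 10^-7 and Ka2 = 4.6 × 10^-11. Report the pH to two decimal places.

pH = 3.46

Since Ka1 ≫ Ka2, the first ionization dominates [H+].
Ka1 = x²/(0.3 − x) = 4.0 × 10^-7
x ≈ √(4.0 × 10^-7 × 0.3) = 3.46 × 10^-4 M
pH = −log(3.46 × 10^-4) = 3.46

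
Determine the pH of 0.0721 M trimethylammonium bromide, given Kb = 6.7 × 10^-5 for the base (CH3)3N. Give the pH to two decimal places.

pH = 5.48

(CH3)3NH+ is the conjugate acid of the weak base (CH3)3N.
Ka = Kw/Kb = 1.0×10^-14 / 6.7 × 10^-5 = 1.49 × 10^-10
From the ICE table, Ka = x²/(0.0721 − x) = 1.49 × 10^-10.
Neglecting x in the denominator: x = √(1.49 × 10^-10 × 0.0721) = 3.28 × 10^-6 M
(x/C₀ = 0.0045% < 5%, so the approximation holds.)
pH = −log(3.28 × 10^-6) = 5.48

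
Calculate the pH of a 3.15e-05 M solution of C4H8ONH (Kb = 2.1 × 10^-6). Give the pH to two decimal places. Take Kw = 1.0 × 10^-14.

pH = 8.85

C4H8ONH + H2O ⇌ C4H8ONH2+ + OH-
From the ICE table, Kb = [OH-]²/(3.15e-05 − [OH-]) = 2.1 × 10^-6.
Here C₀/Kb ≈ 15, so the small-[OH-] approximation fails. Use the quadratic:
[OH-] = (−Kb + √(Kb² + 4·Kb·C₀))/2 = 7.15 × 10^-6 M
pOH = 5.15, so pH = 14.00 − pOH = 8.85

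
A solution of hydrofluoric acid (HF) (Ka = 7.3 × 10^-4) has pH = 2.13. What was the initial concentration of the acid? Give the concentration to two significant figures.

C₀ = 8.3 × 10^-2 M

[H+] = 10^(-2.13) = 7.41 × 10^-3 M = x
Ka = x²/(C₀ − x) ⇒ C₀ = x + x²/Ka
C₀ = 7.41 × 10^-3 + (7.41 × 10^-3)²/(7.3 × 10^-4) = 8.26 × 10^-2 M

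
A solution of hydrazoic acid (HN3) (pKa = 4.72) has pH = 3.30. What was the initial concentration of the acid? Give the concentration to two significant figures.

[H+] = 10^(-3.30) = 5.01 × 10^-4 M = x
Ka = 10^(−4.72) = 1.91 × 10^-5
Ka = x²/(C₀ − x) ⇒ C₀ = x + x²/Ka
C₀ = 5.01 × 10^-4 + (5.01 × 10^-4)²/(1.91 × 10^-5) = 1.36 × 10^-2 M

C₀ = 1.4 × 10^-2 M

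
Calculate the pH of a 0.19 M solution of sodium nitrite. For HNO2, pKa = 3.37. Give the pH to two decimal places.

pH = 8.32

NO2- is the conjugate base of the weak acid HNO2.
Ka = 10^(−3.37) = 4.27 × 10^-4
Kb = Kw/Ka = 1.0×10^-14 / 4.27 × 10^-4 = 2.34 × 10^-11
Kb = x²/(0.19 − x) = 2.34 × 10^-11
Neglecting x in the denominator: x = √(2.34 × 10^-11 × 0.19) = 2.11 × 10^-6 M
(x/C₀ = 0.0011% < 5%, so the approximation holds.)
pOH = 5.68, so pH = 14.00 − pOH = 8.32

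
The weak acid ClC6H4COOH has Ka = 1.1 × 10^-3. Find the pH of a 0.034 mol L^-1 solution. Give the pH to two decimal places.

ClC6H4COOH ⇌ ClC6H4COO- + H+
Ka = [H+]²/(0.034 − [H+]) = 1.1 × 10^-3
Here C₀/Ka ≈ 30.9, so the small-[H+] approximation fails. Use the quadratic:
[H+] = [−0.0011 + √(0.0011² + 0.00015)]/2 = 5.59 × 10^-3 M
pH = −log(5.59 × 10^-3) = 2.25

pH = 2.25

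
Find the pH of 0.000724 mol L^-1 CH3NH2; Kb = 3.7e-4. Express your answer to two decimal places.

CH3NH2 + H2O ⇌ CH3NH3+ + OH-
Let x = [OH-] at equilibrium. Kb = x²/(0.000724 − x).
x is not negligible relative to C₀; solve x² + 0.00037·x − 2.68e-07 = 0.
x = [−0.00037 + √(0.00037² + 1.07e-06)]/2 = 3.65 × 10^-4 M
pOH = 3.44, so pH = 14.00 − pOH = 10.56

pH = 10.56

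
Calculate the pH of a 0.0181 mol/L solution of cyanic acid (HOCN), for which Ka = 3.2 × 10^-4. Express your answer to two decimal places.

HOCN ⇌ OCN- + H+
From the ICE table, Ka = [H+]²/(0.0181 − [H+]) = 3.2 × 10^-4.
Here C₀/Ka ≈ 56.6, so the small-[H+] approximation fails. Use the quadratic:
[H+] = [−0.00032 + √(0.00032² + 2.32e-05)]/2 = 2.25 × 10^-3 M
pH = −log[H+] = −log(2.25 × 10^-3) = 2.65

pH = 2.65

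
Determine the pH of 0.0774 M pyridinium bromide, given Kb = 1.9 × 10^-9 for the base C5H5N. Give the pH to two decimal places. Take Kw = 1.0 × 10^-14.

pH = 3.20

C5H5NH+ is the conjugate acid of the weak base C5H5N.
Ka = Kw/Kb = 1.0×10^-14 / 1.9 × 10^-9 = 5.26 × 10^-6
From the ICE table, Ka = [H+]²/(0.0774 − [H+]) = 5.26 × 10^-6.
Assume [H+] ≪ 0.0774: [H+] ≈ √(5.26 × 10^-6 × 0.0774) = 6.38 × 10^-4 M
Check: 0.82% ionized — well under 5%, approximation valid.
pH = −log[H+] = −log(6.38 × 10^-4) = 3.20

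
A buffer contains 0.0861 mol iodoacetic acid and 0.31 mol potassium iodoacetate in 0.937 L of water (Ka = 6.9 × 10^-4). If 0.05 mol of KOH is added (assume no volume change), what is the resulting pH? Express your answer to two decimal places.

OH- converts ICH2COOH to ICH2COO-: ICH2COOH → 0.0361 mol, ICH2COO- → 0.36 mol.
pKa = −log(6.9 × 10^-4) = 3.161
Henderson–Hasselbalch with mole ratio 0.36/0.0361: pH = 3.161 + (+0.999)

pH = 4.16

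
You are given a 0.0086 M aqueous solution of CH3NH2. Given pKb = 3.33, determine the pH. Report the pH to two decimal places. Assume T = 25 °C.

CH3NH2 + H2O ⇌ CH3NH3+ + OH-
Kb = 10^(−3.33) = 4.68 × 10^-4
From the ICE table, Kb = x²/(0.0086 − x) = 4.68 × 10^-4.
x is not negligible relative to C₀; solve x² + 0.000468·x − 4.02e-06 = 0.
x = (−Kb + √(Kb² + 4·Kb·C₀))/2 = 1.79 × 10^-3 M
pOH = −log(1.79 × 10^-3) = 2.75; pH = 14.00 − 2.75 = 11.25

pH = 11.25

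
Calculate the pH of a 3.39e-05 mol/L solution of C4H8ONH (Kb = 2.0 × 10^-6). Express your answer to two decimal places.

C4H8ONH + H2O ⇌ C4H8ONH2+ + OH-
Kb = [OH-]²/(3.39e-05 − [OH-]) = 2.0 × 10^-6
The 5% rule fails; solving [OH-]² + Kb·[OH-] − Kb·C₀ = 0 exactly:
[OH-] = [−2e-06 + √(2e-06² + 2.71e-10)]/2 = 7.29 × 10^-6 M
pOH = 5.14, so pH = 14.00 − pOH = 8.86

pH = 8.86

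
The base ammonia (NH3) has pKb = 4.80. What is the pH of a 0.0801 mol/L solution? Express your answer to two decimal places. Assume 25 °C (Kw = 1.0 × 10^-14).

NH3 + H2O ⇌ NH4+ + OH-
Kb = 10^(−4.80) = 1.58 × 10^-5
Kb = x²/(0.0801 − x) = 1.58 × 10^-5
Neglecting x in the denominator: x = √(1.58 × 10^-5 × 0.0801) = 1.12 × 10^-3 M
pOH = −log(1.12 × 10^-3) = 2.95; pH = 14.00 − 2.95 = 11.05

pH = 11.05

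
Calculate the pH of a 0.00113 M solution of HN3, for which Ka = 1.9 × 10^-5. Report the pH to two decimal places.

HN3 ⇌ N3- + H+
From the ICE table, Ka = [H+]²/(0.00113 − [H+]) = 1.9 × 10^-5.
Here C₀/Ka ≈ 59.5, so the small-[H+] approximation fails. Use the quadratic:
[H+] = [−1.9e-05 + √(1.9e-05² + 8.59e-08)]/2 = 1.37 × 10^-4 M
pH = −log(1.37 × 10^-4) = 3.86

pH = 3.86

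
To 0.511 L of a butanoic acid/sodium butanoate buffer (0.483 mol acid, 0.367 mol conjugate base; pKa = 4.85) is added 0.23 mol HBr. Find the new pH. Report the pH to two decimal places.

After neutralization: n(CH3(CH2)2COOH) = 0.713 mol, n(CH3(CH2)2COO-) = 0.137 mol.
pH = pKa + log([A⁻]/[HA]) = 4.85 + log(0.137/0.713) = 4.85 -0.716

pH = 4.13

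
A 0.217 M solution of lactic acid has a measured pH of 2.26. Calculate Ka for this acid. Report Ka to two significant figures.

[H+] = 10^(-2.26) = 5.50 × 10^-3 M
At equilibrium [HA] = 0.217 − 5.50 × 10^-3 = 2.11 × 10^-1 M
Ka = [H+][A-]/[HA] = (5.50 × 10^-3)² / 2.11 × 10^-1 = 1.4 × 10^-4

Ka = 1.4 × 10^-4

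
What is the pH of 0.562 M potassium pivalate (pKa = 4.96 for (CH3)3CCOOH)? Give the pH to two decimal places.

pH = 9.35

(CH3)3CCOO- is the conjugate base of the weak acid (CH3)3CCOOH.
Ka = 10^(−4.96) = 1.10 × 10^-5
Kb = Kw/Ka = 1.0×10^-14 / 1.10 × 10^-5 = 9.09 × 10^-10
From the ICE table, Kb = [OH-]²/(0.562 − [OH-]) = 9.09 × 10^-10.
Assume [OH-] ≪ 0.562: [OH-] ≈ √(9.09 × 10^-10 × 0.562) = 2.26 × 10^-5 M
Check: 0.004% ionized — well under 5%, approximation valid.
pOH = 4.65, so pH = 14.00 − pOH = 9.35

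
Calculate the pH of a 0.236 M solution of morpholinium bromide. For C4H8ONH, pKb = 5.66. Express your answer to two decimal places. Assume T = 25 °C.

pH = 4.48

C4H8ONH2+ is the conjugate acid of the weak base C4H8ONH.
Kb = 10^(−5.66) = 2.19 × 10^-6
Ka = Kw/Kb = 1.0×10^-14 / 2.19 × 10^-6 = 4.57 × 10^-9
Ka = [H+]²/(0.236 − [H+]) = 4.57 × 10^-9
Neglecting [H+] in the denominator: [H+] = √(4.57 × 10^-9 × 0.236) = 3.28 × 10^-5 M
Check: 0.014% ionized — well under 5%, approximation valid.
pH = −log(3.28 × 10^-5) = 4.48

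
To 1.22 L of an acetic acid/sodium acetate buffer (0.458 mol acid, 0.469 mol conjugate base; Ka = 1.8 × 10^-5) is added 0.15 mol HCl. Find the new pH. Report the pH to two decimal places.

Added H+ converts CH3COO- to CH3COOH: CH3COOH → 0.608 mol, CH3COO- → 0.319 mol.
pKa = −log(1.8 × 10^-5) = 4.745
pH = pKa + log(n_CH3COO-/n_CH3COOH) = 4.745 + log(0.319/0.608) = 4.745 + (-0.280)

pH = 4.46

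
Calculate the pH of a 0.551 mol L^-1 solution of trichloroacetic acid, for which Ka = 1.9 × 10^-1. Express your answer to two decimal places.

pH = 0.62

Cl3CCOOH ⇌ Cl3CCOO- + H+
Let x = [H+] at equilibrium. Ka = x²/(0.551 − x).
The 5% rule fails; solving x² + Ka·x − Ka·C₀ = 0 exactly:
x = [−0.19 + √(0.19² + 0.419)]/2 = 2.42 × 10^-1 M
pH = −log[H+] = −log(2.42 × 10^-1) = 0.62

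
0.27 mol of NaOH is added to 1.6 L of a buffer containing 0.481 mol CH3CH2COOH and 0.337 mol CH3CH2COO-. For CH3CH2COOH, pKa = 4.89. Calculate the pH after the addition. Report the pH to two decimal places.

OH- converts CH3CH2COOH to CH3CH2COO-: CH3CH2COOH → 0.211 mol, CH3CH2COO- → 0.607 mol.
pH = pKa + log([A⁻]/[HA]) = 4.89 + log(0.607/0.211) = 4.89 +0.459

pH = 5.35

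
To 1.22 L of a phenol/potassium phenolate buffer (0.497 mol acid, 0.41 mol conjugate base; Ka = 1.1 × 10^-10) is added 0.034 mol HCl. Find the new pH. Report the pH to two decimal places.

Added H+ converts C6H5O- to C6H5OH: C6H5OH → 0.531 mol, C6H5O- → 0.376 mol.
pKa = −log(1.1 × 10^-10) = 9.959
pH = pKa + log(n_C6H5O-/n_C6H5OH) = 9.959 + log(0.376/0.531) = 9.959 + (-0.150)

pH = 9.81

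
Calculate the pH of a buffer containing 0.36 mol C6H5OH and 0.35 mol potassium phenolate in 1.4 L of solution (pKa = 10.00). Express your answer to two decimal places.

pH = 9.99

Using pH = pKa + log([base]/[acid]) with [base]/[acid] = 0.35/0.36:
pH = 10.00 + (-0.012) = 9.99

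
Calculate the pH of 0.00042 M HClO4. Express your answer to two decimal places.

pH = 3.38

HClO4 is a strong acid and dissociates completely, so [H+] = 0.00042 M.
pH = -log(0.00042) = 3.38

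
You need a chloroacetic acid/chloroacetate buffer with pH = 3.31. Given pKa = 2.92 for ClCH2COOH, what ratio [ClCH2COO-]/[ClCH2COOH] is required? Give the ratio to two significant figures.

ratio = 2.5

pH = pKa + log(r) ⇒ log(r) = 3.31 − 2.92 = +0.39
r = [ClCH2COO-]/[ClCH2COOH] = 10^(+0.39) = 2.45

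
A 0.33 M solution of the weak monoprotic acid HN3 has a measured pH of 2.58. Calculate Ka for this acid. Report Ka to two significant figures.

Ka = 2.1 × 10^-5

[H+] = 10^(-2.58) = 2.63 × 10^-3 M
At equilibrium [HA] = 0.33 − 2.63 × 10^-3 = 3.27 × 10^-1 M
Ka = [H+][A-]/[HA] = (2.63 × 10^-3)² / 3.27 × 10^-1 = 2.1 × 10^-5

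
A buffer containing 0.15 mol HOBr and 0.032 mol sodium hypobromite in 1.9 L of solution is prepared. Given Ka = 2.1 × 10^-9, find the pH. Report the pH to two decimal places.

pKa = −log(2.1 × 10^-9) = 8.678
pH = pKa + log([A⁻]/[HA]) = 8.678 + log(0.032/0.15)
pH = 8.678 + (-0.671) = 8.01

pH = 8.01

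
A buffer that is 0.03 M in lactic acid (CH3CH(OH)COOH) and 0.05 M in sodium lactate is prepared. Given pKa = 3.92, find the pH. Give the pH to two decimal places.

Using pH = pKa + log([base]/[acid]) with [base]/[acid] = 0.05/0.03:
pH = 3.92 + (+0.222) = 4.14

pH = 4.14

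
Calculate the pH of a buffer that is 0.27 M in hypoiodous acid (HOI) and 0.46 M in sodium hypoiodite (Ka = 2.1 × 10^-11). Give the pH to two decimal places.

pH = 10.91

pKa = −log(2.1 × 10^-11) = 10.678
Henderson–Hasselbalch: pH = pKa + log([OI-]/[HOI]) = 10.678 + log(0.46/0.27)
pH = 10.678 + (+0.231) = 10.91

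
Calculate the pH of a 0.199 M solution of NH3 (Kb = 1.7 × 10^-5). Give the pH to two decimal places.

pH = 11.26

NH3 + H2O ⇌ NH4+ + OH-
From the ICE table, Kb = [OH-]²/(0.199 − [OH-]) = 1.7 × 10^-5.
Neglecting [OH-] in the denominator: [OH-] = √(1.7 × 10^-5 × 0.199) = 1.84 × 10^-3 M
Check: 0.92% ionized — well under 5%, approximation valid.
pOH = 2.74, so pH = 14.00 − pOH = 11.26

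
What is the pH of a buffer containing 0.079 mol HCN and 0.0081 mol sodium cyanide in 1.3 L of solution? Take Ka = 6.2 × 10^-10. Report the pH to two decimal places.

pKa = −log(6.2 × 10^-10) = 9.208
Using pH = pKa + log([base]/[acid]) with [base]/[acid] = 0.0081/0.079:
pH = 9.208 + (-0.989) = 8.22

pH = 8.22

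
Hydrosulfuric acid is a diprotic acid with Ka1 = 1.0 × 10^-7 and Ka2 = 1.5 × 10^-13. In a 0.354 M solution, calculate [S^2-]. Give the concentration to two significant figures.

1.5 × 10^-13 M

First ionization gives [H+] ≈ [HS-] = 1.88 × 10^-4 M.
Second step: Ka2 = [H+][S^2-]/[HS-] ≈ [S^2-] (since [H+] ≈ [HS-]).
So [S^2-] ≈ Ka2.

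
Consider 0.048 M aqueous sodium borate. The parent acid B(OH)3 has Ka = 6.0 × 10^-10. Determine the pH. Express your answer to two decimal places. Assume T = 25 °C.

pH = 10.95

B(OH)4- is the conjugate base of the weak acid B(OH)3.
Kb = Kw/Ka = 1.0×10^-14 / 6.0 × 10^-10 = 1.67 × 10^-5
From the ICE table, Kb = [OH-]²/(0.048 − [OH-]) = 1.67 × 10^-5.
Since Kb ≪ C₀, [OH-] ≈ √(Kb·C₀) = 8.95 × 10^-4 M.
pOH = −log(8.95 × 10^-4) = 3.05; pH = 14.00 − 3.05 = 10.95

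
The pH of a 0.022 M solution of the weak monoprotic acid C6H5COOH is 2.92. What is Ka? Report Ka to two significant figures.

Ka = 6.9 × 10^-5

[H+] = 10^(-2.92) = 1.20 × 10^-3 M
At equilibrium [HA] = 0.022 − 1.20 × 10^-3 = 2.08 × 10^-2 M
Ka = [H+][A-]/[HA] = (1.20 × 10^-3)² / 2.08 × 10^-2 = 6.9 × 10^-5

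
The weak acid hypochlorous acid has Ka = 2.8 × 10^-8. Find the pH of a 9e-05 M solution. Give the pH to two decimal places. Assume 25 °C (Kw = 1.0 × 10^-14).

pH = 5.80

HOCl ⇌ OCl- + H+
Ka = [H+]²/(9e-05 − [H+]) = 2.8 × 10^-8
Since Ka ≪ C₀, [H+] ≈ √(Ka·C₀) = 1.59 × 10^-6 M.
([H+]/C₀ = 1.8% < 5%, so the approximation holds.)
pH = −log(1.59 × 10^-6) = 5.80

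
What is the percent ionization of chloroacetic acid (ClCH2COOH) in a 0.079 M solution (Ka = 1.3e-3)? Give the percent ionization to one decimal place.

12.0%

ClCH2COOH ⇌ ClCH2COO- + H+; let x = [H+] at equilibrium.
Ka = x²/(C₀ − x); solving the quadratic gives x = 9.50 × 10^-3 M.
Fraction ionized = 9.50 × 10^-3 / 0.079 = 0.1203 → 12.0%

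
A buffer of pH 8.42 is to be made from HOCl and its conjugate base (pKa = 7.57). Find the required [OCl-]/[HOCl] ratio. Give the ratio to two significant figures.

pH = pKa + log(r) ⇒ log(r) = 8.42 − 7.57 = +0.85
r = [OCl-]/[HOCl] = 10^(+0.85) = 7.08

ratio = 7.1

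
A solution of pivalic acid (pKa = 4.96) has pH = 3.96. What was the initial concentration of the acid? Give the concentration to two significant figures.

[H+] = 10^(-3.96) = 1.10 × 10^-4 M = x
Ka = 10^(−4.96) = 1.10 × 10^-5
Ka = x²/(C₀ − x) ⇒ C₀ = x + x²/Ka
C₀ = 1.10 × 10^-4 + (1.10 × 10^-4)²/(1.10 × 10^-5) = 1.21 × 10^-3 M

C₀ = 1.2 × 10^-3 M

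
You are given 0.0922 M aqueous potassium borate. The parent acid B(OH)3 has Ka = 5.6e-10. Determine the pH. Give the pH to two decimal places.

B(OH)4- is the conjugate base of the weak acid B(OH)3.
Kb = Kw/Ka = 1.0×10^-14 / 5.6 × 10^-10 = 1.79 × 10^-5
Let x = [OH-] at equilibrium. Kb = x²/(0.0922 − x).
Since Kb ≪ C₀, x ≈ √(Kb·C₀) = 1.28 × 10^-3 M.
Check: 1.4% ionized — well under 5%, approximation valid.
pOH = −log(1.28 × 10^-3) = 2.89; pH = 14.00 − 2.89 = 11.11

pH = 11.11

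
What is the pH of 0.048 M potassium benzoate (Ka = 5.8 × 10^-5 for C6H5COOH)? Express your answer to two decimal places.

pH = 8.46

C6H5COO- is the conjugate base of the weak acid C6H5COOH.
Kb = Kw/Ka = 1.0×10^-14 / 5.8 × 10^-5 = 1.72 × 10^-10
Kb = [OH-]²/(0.048 − [OH-]) = 1.72 × 10^-10
Since Kb ≪ C₀, [OH-] ≈ √(Kb·C₀) = 2.87 × 10^-6 M.
Check: 0.006% ionized — well under 5%, approximation valid.
pOH = 5.54, so pH = 14.00 − pOH = 8.46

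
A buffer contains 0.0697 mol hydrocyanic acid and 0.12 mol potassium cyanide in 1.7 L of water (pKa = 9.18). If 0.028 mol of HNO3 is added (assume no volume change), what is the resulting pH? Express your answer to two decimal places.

Added H+ converts CN- to HCN: HCN → 0.0977 mol, CN- → 0.092 mol.
pH = pKa + log([A⁻]/[HA]) = 9.18 + log(0.092/0.0977) = 9.18 -0.026

pH = 9.15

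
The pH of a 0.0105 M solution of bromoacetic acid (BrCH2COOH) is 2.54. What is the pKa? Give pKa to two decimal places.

[H+] = 10^(-2.54) = 2.88 × 10^-3 M
At equilibrium [HA] = 0.0105 − 2.88 × 10^-3 = 7.62 × 10^-3 M
Ka = [H+][A-]/[HA] = (2.88 × 10^-3)² / 7.62 × 10^-3 = 1.09 × 10^-3
pKa = -log(1.09 × 10^-3) = 2.96

pKa = 2.96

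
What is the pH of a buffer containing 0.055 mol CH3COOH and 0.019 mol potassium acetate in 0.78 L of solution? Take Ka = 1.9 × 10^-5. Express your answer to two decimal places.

pKa = −log(1.9 × 10^-5) = 4.721
Henderson–Hasselbalch: pH = pKa + log([CH3COO-]/[CH3COOH]) = 4.721 + log(0.019/0.055)
pH = 4.721 + (-0.462) = 4.26

pH = 4.26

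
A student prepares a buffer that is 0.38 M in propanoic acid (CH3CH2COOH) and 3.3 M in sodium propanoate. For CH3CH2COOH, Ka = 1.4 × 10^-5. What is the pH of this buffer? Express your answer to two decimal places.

pH = 5.79

pKa = −log(1.4 × 10^-5) = 4.854
Using pH = pKa + log([base]/[acid]) with [base]/[acid] = 3.3/0.38:
pH = 4.854 + (+0.939) = 5.79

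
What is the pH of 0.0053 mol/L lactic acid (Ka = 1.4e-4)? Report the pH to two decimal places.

CH3CH(OH)COOH ⇌ CH3CH(OH)COO- + H+
Ka = [H+]²/(0.0053 − [H+]) = 1.4 × 10^-4
The 5% rule fails; solving [H+]² + Ka·[H+] − Ka·C₀ = 0 exactly:
[H+] = [−0.00014 + √(0.00014² + 2.97e-06)]/2 = 7.94 × 10^-4 M
pH = −log(7.94 × 10^-4) = 3.10

pH = 3.10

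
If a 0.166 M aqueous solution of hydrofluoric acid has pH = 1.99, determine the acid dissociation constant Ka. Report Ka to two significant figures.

Ka = 6.7 × 10^-4

[H+] = 10^(-1.99) = 1.02 × 10^-2 M
At equilibrium [HA] = 0.166 − 1.02 × 10^-2 = 1.56 × 10^-1 M
Ka = [H+][A-]/[HA] = (1.02 × 10^-2)² / 1.56 × 10^-1 = 6.7 × 10^-4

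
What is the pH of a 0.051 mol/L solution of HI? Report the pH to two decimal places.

HI is a strong acid and dissociates completely, so [H+] = 0.051 M.
pH = -log(0.051) = 1.29

pH = 1.29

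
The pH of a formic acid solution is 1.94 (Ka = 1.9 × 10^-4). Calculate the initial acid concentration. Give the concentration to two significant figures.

[H+] = 10^(-1.94) = 1.15 × 10^-2 M = x
Ka = x²/(C₀ − x) ⇒ C₀ = x + x²/Ka
C₀ = 1.15 × 10^-2 + (1.15 × 10^-2)²/(1.9 × 10^-4) = 7.08 × 10^-1 M

C₀ = 7.1 × 10^-1 M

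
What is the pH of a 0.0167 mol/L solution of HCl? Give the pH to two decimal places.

pH = 1.78

HCl is a strong acid and dissociates completely, so [H+] = 0.0167 M.
pH = -log(0.0167) = 1.78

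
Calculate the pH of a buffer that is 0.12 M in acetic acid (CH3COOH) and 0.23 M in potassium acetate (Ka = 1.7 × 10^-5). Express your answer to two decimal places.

pH = 5.05

pKa = −log(1.7 × 10^-5) = 4.770
pH = pKa + log([A⁻]/[HA]) = 4.770 + log(0.23/0.12)
pH = 4.770 + (+0.283) = 5.05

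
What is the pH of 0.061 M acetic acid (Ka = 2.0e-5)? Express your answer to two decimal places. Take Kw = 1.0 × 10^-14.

pH = 2.96

CH3COOH ⇌ CH3COO- + H+
From the ICE table, Ka = [H+]²/(0.061 − [H+]) = 2.0 × 10^-5.
Since Ka ≪ C₀, [H+] ≈ √(Ka·C₀) = 1.10 × 10^-3 M.
Check: 1.8% ionized — well under 5%, approximation valid.
pH = −log[H+] = −log(1.10 × 10^-3) = 2.96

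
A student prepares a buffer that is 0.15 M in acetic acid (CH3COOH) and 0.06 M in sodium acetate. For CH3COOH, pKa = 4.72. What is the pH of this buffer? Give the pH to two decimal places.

Henderson–Hasselbalch: pH = pKa + log([CH3COO-]/[CH3COOH]) = 4.72 + log(0.06/0.15)
pH = 4.72 + (-0.398) = 4.32

pH = 4.32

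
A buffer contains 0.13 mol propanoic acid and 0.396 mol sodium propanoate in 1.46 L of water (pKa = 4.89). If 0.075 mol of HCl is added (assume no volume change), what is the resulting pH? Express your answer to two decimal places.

Added H+ converts CH3CH2COO- to CH3CH2COOH: CH3CH2COOH → 0.205 mol, CH3CH2COO- → 0.321 mol.
pH = pKa + log(n_CH3CH2COO-/n_CH3CH2COOH) = 4.89 + log(0.321/0.205) = 4.89 + (+0.195)

pH = 5.08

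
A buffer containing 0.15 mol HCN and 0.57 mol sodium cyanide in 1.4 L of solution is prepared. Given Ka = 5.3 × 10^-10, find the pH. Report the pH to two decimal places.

pH = 9.86

pKa = −log(5.3 × 10^-10) = 9.276
Using pH = pKa + log([base]/[acid]) with [base]/[acid] = 0.57/0.15:
pH = 9.276 + (+0.580) = 9.86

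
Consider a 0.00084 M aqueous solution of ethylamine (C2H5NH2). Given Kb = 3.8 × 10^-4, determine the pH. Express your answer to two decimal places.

pH = 10.61

C2H5NH2 + H2O ⇌ C2H5NH3+ + OH-
Kb = x²/(0.00084 − x) = 3.8 × 10^-4
The 5% rule fails; solving x² + Kb·x − Kb·C₀ = 0 exactly:
x = (−Kb + √(Kb² + 4·Kb·C₀))/2 = 4.06 × 10^-4 M
pOH = 3.39, so pH = 14.00 − pOH = 10.61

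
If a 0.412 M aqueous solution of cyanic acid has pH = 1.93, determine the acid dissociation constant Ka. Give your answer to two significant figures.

[H+] = 10^(-1.93) = 1.17 × 10^-2 M
At equilibrium [HA] = 0.412 − 1.17 × 10^-2 = 4.00 × 10^-1 M
Ka = [H+][A-]/[HA] = (1.17 × 10^-2)² / 4.00 × 10^-1 = 3.4 × 10^-4

Ka = 3.4 × 10^-4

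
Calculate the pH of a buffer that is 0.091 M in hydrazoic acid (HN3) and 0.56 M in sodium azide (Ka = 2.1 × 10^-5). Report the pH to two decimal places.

pKa = −log(2.1 × 10^-5) = 4.678
pH = pKa + log([A⁻]/[HA]) = 4.678 + log(0.56/0.091)
pH = 4.678 + (+0.789) = 5.47

pH = 5.47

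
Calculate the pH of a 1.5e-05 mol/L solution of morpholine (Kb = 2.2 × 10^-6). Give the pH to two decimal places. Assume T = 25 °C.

C4H8ONH + H2O ⇌ C4H8ONH2+ + OH-
Kb = x²/(1.5e-05 − x) = 2.2 × 10^-6
Here C₀/Kb ≈ 6.82, so the small-x approximation fails. Use the quadratic:
x = (−Kb + √(Kb² + 4·Kb·C₀))/2 = 4.75 × 10^-6 M
pOH = 5.32, so pH = 14.00 − pOH = 8.68

pH = 8.68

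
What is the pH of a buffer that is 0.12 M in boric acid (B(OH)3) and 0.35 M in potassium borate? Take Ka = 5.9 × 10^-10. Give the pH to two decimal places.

pKa = −log(5.9 × 10^-10) = 9.229
Henderson–Hasselbalch: pH = pKa + log([B(OH)4-]/[B(OH)3]) = 9.229 + log(0.35/0.12)
pH = 9.229 + (+0.465) = 9.69

pH = 9.69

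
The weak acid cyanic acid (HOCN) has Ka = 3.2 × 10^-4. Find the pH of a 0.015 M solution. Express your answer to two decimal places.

HOCN ⇌ OCN- + H+
From the ICE table, Ka = [H+]²/(0.015 − [H+]) = 3.2 × 10^-4.
The 5% rule fails; solving [H+]² + Ka·[H+] − Ka·C₀ = 0 exactly:
[H+] = [−0.00032 + √(0.00032² + 1.92e-05)]/2 = 2.04 × 10^-3 M
pH = −log(2.04 × 10^-3) = 2.69

pH = 2.69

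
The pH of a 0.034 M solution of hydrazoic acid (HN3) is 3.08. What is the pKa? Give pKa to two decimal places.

pKa = 4.68

[H+] = 10^(-3.08) = 8.32 × 10^-4 M
At equilibrium [HA] = 0.034 − 8.32 × 10^-4 = 3.32 × 10^-2 M
Ka = [H+][A-]/[HA] = (8.32 × 10^-4)² / 3.32 × 10^-2 = 2.09 × 10^-5
pKa = -log(2.09 × 10^-5) = 4.68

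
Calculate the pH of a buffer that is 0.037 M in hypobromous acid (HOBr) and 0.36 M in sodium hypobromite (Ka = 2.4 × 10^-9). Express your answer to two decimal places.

pH = 9.61

pKa = −log(2.4 × 10^-9) = 8.620
Using pH = pKa + log([base]/[acid]) with [base]/[acid] = 0.36/0.037:
pH = 8.620 + (+0.988) = 9.61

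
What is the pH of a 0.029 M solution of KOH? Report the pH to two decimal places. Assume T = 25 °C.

pH = 12.46

KOH is a strong base; [OH-] = 0.029 M.
pOH = -log(0.029) = 1.54
pH = 14.00 - 1.54 = 12.46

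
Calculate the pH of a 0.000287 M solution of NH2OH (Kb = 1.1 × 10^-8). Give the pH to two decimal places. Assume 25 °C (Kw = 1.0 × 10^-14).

pH = 8.25

NH2OH + H2O ⇌ NH3OH+ + OH-
From the ICE table, Kb = x²/(0.000287 − x) = 1.1 × 10^-8.
Since Kb ≪ C₀, x ≈ √(Kb·C₀) = 1.78 × 10^-6 M.
pOH = 5.75, so pH = 14.00 − pOH = 8.25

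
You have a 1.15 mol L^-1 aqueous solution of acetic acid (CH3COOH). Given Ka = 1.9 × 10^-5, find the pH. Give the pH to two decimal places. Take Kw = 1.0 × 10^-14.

pH = 2.33

CH3COOH ⇌ CH3COO- + H+
Let x = [H+] at equilibrium. Ka = x²/(1.15 − x).
Neglecting x in the denominator: x = √(1.9 × 10^-5 × 1.15) = 4.67 × 10^-3 M
(x/C₀ = 0.41% < 5%, so the approximation holds.)
pH = −log(4.67 × 10^-3) = 2.33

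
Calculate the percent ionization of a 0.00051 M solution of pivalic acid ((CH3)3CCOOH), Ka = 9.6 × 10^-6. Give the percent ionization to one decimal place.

12.8%

(CH3)3CCOOH ⇌ (CH3)3CCOO- + H+; let x = [H+] at equilibrium.
Ka = x²/(C₀ − x); solving the quadratic gives x = 6.53 × 10^-5 M.
% ionization = x/C₀ × 100% = 6.53 × 10^-5/0.00051 × 100% = 12.8%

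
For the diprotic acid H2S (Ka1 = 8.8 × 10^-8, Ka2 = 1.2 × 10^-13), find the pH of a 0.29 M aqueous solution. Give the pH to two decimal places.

pH = 3.80

Ka1 ≫ Ka2, so treat the first dissociation as the only significant source of H+.
Ka1 = x²/(0.29 − x) = 8.8 × 10^-8
x ≈ √(8.8 × 10^-8 × 0.29) = 1.60 × 10^-4 M
pH = −log(1.60 × 10^-4) = 3.80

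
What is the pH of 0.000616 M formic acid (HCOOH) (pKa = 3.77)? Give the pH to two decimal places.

HCOOH ⇌ HCOO- + H+
Ka = 10^(−3.77) = 1.70 × 10^-4
Let x = [H+] at equilibrium. Ka = x²/(0.000616 − x).
Here C₀/Ka ≈ 3.62, so the small-x approximation fails. Use the quadratic:
x = (−Ka + √(Ka² + 4·Ka·C₀))/2 = 2.50 × 10^-4 M
pH = −log(2.50 × 10^-4) = 3.60

pH = 3.60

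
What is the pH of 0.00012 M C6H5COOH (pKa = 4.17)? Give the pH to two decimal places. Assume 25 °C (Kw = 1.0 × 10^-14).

C6H5COOH ⇌ C6H5COO- + H+
Ka = 10^(−4.17) = 6.76 × 10^-5
Ka = [H+]²/(0.00012 − [H+]) = 6.76 × 10^-5
The 5% rule fails; solving [H+]² + Ka·[H+] − Ka·C₀ = 0 exactly:
[H+] = [−6.76e-05 + √(6.76e-05² + 3.24e-08)]/2 = 6.24 × 10^-5 M
pH = −log[H+] = −log(6.24 × 10^-5) = 4.20

pH = 4.20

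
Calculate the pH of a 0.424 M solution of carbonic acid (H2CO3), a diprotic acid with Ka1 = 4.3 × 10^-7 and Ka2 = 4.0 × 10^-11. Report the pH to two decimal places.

Since Ka1 ≫ Ka2, the first ionization dominates [H+].
Ka1 = x²/(0.424 − x) = 4.3 × 10^-7
x ≈ √(4.3 × 10^-7 × 0.424) = 4.27 × 10^-4 M
pH = −log(4.27 × 10^-4) = 3.37

pH = 3.37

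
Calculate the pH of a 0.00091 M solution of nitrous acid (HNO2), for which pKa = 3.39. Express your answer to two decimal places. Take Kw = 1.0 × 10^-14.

HNO2 ⇌ NO2- + H+
Ka = 10^(−3.39) = 4.07 × 10^-4
Ka = [H+]²/(0.00091 − [H+]) = 4.07 × 10^-4
[H+] is not negligible relative to C₀; solve [H+]² + 0.000407·[H+] − 3.7e-07 = 0.
[H+] = (−Ka + √(Ka² + 4·Ka·C₀))/2 = 4.38 × 10^-4 M
pH = −log[H+] = −log(4.38 × 10^-4) = 3.36

pH = 3.36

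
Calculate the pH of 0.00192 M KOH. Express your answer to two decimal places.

pH = 11.28

KOH is a strong base; [OH-] = 0.00192 M.
pOH = -log(0.00192) = 2.72
pH = 14.00 - 2.72 = 11.28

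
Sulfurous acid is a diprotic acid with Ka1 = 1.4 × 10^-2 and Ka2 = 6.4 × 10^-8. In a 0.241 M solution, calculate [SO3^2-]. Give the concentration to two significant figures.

First ionization gives [H+] ≈ [HSO3-] = 5.15 × 10^-2 M.
Second step: Ka2 = [H+][SO3^2-]/[HSO3-] ≈ [SO3^2-] (since [H+] ≈ [HSO3-]).
So [SO3^2-] ≈ Ka2.

6.4 × 10^-8 M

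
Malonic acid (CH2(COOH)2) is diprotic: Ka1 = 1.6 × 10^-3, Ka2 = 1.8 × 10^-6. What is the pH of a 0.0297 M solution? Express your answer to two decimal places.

Since Ka1 ≫ Ka2, the first ionization dominates [H+].
Ka1 = x²/(0.0297 − x) = 1.6 × 10^-3
Solving the quadratic: x = (−Ka1 + √(Ka1² + 4·Ka1·C₀))/2 = 6.14 × 10^-3 M
pH = −log(6.14 × 10^-3) = 2.21

pH = 2.21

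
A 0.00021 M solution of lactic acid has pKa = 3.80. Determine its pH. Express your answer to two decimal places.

pH = 3.92

CH3CH(OH)COOH ⇌ CH3CH(OH)COO- + H+
Ka = 10^(−3.80) = 1.58 × 10^-4
Ka = [H+]²/(0.00021 − [H+]) = 1.58 × 10^-4
[H+] is not negligible relative to C₀; solve [H+]² + 0.000158·[H+] − 3.32e-08 = 0.
[H+] = [−0.000158 + √(0.000158² + 1.33e-07)]/2 = 1.20 × 10^-4 M
pH = −log(1.20 × 10^-4) = 3.92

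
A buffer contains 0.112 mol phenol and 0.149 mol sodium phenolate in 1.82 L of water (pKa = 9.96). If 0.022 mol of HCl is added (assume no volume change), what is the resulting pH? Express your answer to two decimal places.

pH = 9.94

After neutralization: n(C6H5OH) = 0.134 mol, n(C6H5O-) = 0.127 mol.
pH = pKa + log([A⁻]/[HA]) = 9.96 + log(0.127/0.134) = 9.96 -0.023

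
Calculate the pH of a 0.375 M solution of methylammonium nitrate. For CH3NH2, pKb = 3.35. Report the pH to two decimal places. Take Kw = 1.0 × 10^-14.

pH = 5.54

CH3NH3+ is the conjugate acid of the weak base CH3NH2.
Kb = 10^(−3.35) = 4.47 × 10^-4
Ka = Kw/Kb = 1.0×10^-14 / 4.47 × 10^-4 = 2.24 × 10^-11
Ka = [H+]²/(0.375 − [H+]) = 2.24 × 10^-11
Assume [H+] ≪ 0.375: [H+] ≈ √(2.24 × 10^-11 × 0.375) = 2.90 × 10^-6 M
([H+]/C₀ = 0.00077% < 5%, so the approximation holds.)
pH = −log[H+] = −log(2.90 × 10^-6) = 5.54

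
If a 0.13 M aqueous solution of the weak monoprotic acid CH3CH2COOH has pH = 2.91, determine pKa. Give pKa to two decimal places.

[H+] = 10^(-2.91) = 1.23 × 10^-3 M
At equilibrium [HA] = 0.13 − 1.23 × 10^-3 = 1.29 × 10^-1 M
Ka = [H+][A-]/[HA] = (1.23 × 10^-3)² / 1.29 × 10^-1 = 1.17 × 10^-5
pKa = -log(1.17 × 10^-5) = 4.93

pKa = 4.93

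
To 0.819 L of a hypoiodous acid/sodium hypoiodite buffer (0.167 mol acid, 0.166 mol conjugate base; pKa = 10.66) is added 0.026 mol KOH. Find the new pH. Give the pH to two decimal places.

After neutralization: n(HOI) = 0.141 mol, n(OI-) = 0.192 mol.
Henderson–Hasselbalch with mole ratio 0.192/0.141: pH = 10.66 + (+0.134)

pH = 10.79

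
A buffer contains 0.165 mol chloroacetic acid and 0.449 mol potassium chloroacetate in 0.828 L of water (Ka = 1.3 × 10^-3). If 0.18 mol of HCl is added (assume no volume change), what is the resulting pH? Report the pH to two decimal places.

After neutralization: n(ClCH2COOH) = 0.345 mol, n(ClCH2COO-) = 0.269 mol.
pKa = −log(1.3 × 10^-3) = 2.886
pH = pKa + log(n_ClCH2COO-/n_ClCH2COOH) = 2.886 + log(0.269/0.345) = 2.886 + (-0.108)

pH = 2.78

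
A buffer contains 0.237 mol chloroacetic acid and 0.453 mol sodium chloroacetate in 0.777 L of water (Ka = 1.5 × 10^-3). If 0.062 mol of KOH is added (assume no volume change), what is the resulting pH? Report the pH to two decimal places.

pH = 3.29

After neutralization: n(ClCH2COOH) = 0.175 mol, n(ClCH2COO-) = 0.515 mol.
pKa = −log(1.5 × 10^-3) = 2.824
pH = pKa + log(n_ClCH2COO-/n_ClCH2COOH) = 2.824 + log(0.515/0.175) = 2.824 + (+0.469)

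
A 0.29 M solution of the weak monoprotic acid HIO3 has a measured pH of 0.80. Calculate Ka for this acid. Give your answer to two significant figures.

[H+] = 10^(-0.80) = 1.58 × 10^-1 M
At equilibrium [HA] = 0.29 − 1.58 × 10^-1 = 1.32 × 10^-1 M
Ka = [H+][A-]/[HA] = (1.58 × 10^-1)² / 1.32 × 10^-1 = 1.9 × 10^-1

Ka = 1.9 × 10^-1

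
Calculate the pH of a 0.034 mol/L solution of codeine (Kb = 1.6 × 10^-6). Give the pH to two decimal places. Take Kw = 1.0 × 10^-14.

C18H21NO3 + H2O ⇌ C18H22NO3+ + OH-
From the ICE table, Kb = x²/(0.034 − x) = 1.6 × 10^-6.
Assume x ≪ 0.034: x ≈ √(1.6 × 10^-6 × 0.034) = 2.33 × 10^-4 M
Check: 0.69% ionized — well under 5%, approximation valid.
pOH = 3.63, so pH = 14.00 − pOH = 10.37

pH = 10.37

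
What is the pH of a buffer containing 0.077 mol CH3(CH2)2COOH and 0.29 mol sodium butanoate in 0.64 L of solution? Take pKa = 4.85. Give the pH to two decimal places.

Henderson–Hasselbalch: pH = pKa + log([CH3(CH2)2COO-]/[CH3(CH2)2COOH]) = 4.85 + log(0.29/0.077)
pH = 4.85 + (+0.576) = 5.43

pH = 5.43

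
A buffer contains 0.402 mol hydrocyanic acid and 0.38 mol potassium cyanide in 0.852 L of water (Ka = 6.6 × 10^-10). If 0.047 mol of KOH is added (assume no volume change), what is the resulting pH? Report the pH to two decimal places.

pH = 9.26

After neutralization: n(HCN) = 0.355 mol, n(CN-) = 0.427 mol.
pKa = −log(6.6 × 10^-10) = 9.180
Henderson–Hasselbalch with mole ratio 0.427/0.355: pH = 9.180 + (+0.080)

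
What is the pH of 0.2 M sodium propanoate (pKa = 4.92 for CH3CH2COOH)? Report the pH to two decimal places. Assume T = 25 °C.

CH3CH2COO- is the conjugate base of the weak acid CH3CH2COOH.
Ka = 10^(−4.92) = 1.20 × 10^-5
Kb = Kw/Ka = 1.0×10^-14 / 1.20 × 10^-5 = 8.33 × 10^-10
From the ICE table, Kb = x²/(0.2 − x) = 8.33 × 10^-10.
Since Kb ≪ C₀, x ≈ √(Kb·C₀) = 1.29 × 10^-5 M.
Check: 0.0065% ionized — well under 5%, approximation valid.
pOH = 4.89, so pH = 14.00 − pOH = 9.11

pH = 9.11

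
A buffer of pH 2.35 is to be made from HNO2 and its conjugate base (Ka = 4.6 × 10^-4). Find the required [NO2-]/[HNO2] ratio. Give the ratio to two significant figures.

ratio = 0.10

pKa = -log(4.6 × 10^-4) = 3.337
pH = pKa + log(r) ⇒ log(r) = 2.35 − 3.337 = -0.987
r = [NO2-]/[HNO2] = 10^(-0.987) = 0.103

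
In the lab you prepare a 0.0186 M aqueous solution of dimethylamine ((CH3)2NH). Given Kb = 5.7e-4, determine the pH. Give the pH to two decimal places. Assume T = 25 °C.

(CH3)2NH + H2O ⇌ (CH3)2NH2+ + OH-
Kb = [OH-]²/(0.0186 − [OH-]) = 5.7 × 10^-4
Here C₀/Kb ≈ 32.6, so the small-[OH-] approximation fails. Use the quadratic:
[OH-] = (−Kb + √(Kb² + 4·Kb·C₀))/2 = 2.98 × 10^-3 M
pOH = 2.53, so pH = 14.00 − pOH = 11.47

pH = 11.47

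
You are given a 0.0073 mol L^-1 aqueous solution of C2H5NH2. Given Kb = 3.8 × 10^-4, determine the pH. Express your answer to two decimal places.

pH = 11.17

C2H5NH2 + H2O ⇌ C2H5NH3+ + OH-
From the ICE table, Kb = [OH-]²/(0.0073 − [OH-]) = 3.8 × 10^-4.
Here C₀/Kb ≈ 19.2, so the small-[OH-] approximation fails. Use the quadratic:
[OH-] = [−0.00038 + √(0.00038² + 1.11e-05)]/2 = 1.49 × 10^-3 M
pOH = −log(1.49 × 10^-3) = 2.83; pH = 14.00 − 2.83 = 11.17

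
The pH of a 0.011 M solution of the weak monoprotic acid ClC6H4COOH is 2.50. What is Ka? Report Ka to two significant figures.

Ka = 1.3 × 10^-3

[H+] = 10^(-2.50) = 3.16 × 10^-3 M
At equilibrium [HA] = 0.011 − 3.16 × 10^-3 = 7.84 × 10^-3 M
Ka = [H+][A-]/[HA] = (3.16 × 10^-3)² / 7.84 × 10^-3 = 1.3 × 10^-3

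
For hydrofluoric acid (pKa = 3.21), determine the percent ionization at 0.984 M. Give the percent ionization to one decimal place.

HF ⇌ F- + H+; let x = [H+] at equilibrium.
Ka = 10^(−3.21) = 6.17 × 10^-4
x ≈ √(Ka·C₀) = √(6.17 × 10^-4 × 0.984) = 2.46 × 10^-2 M
Fraction ionized = 2.46 × 10^-2 / 0.984 = 0.0250 → 2.5%

2.5%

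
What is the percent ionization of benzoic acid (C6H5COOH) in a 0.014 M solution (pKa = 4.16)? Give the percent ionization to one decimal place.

6.8%

C6H5COOH ⇌ C6H5COO- + H+; let x = [H+] at equilibrium.
Ka = 10^(−4.16) = 6.92 × 10^-5
Ka = x²/(C₀ − x); solving the quadratic gives x = 9.50 × 10^-4 M.
Fraction ionized = 9.50 × 10^-4 / 0.014 = 0.0679 → 6.8%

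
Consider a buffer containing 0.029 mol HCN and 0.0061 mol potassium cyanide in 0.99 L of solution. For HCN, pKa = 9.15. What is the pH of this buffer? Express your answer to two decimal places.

pH = 8.47

Henderson–Hasselbalch: pH = pKa + log([CN-]/[HCN]) = 9.15 + log(0.0061/0.029)
pH = 9.15 + (-0.677) = 8.47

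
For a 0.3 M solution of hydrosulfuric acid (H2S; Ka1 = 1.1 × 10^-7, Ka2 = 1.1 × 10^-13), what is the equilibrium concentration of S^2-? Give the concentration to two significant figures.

1.1 × 10^-13 M

First ionization gives [H+] ≈ [HS-] = 1.82 × 10^-4 M.
Second step: Ka2 = [H+][S^2-]/[HS-] ≈ [S^2-] (since [H+] ≈ [HS-]).
So [S^2-] ≈ Ka2.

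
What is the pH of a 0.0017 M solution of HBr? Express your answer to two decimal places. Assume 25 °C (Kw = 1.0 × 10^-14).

pH = 2.77

HBr is a strong acid and dissociates completely, so [H+] = 0.0017 M.
pH = -log(0.0017) = 2.77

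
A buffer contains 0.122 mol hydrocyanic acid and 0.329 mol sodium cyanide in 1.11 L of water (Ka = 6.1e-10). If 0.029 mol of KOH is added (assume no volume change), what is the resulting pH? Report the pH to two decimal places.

After neutralization: n(HCN) = 0.093 mol, n(CN-) = 0.358 mol.
pKa = −log(6.1 × 10^-10) = 9.215
Henderson–Hasselbalch with mole ratio 0.358/0.093: pH = 9.215 + (+0.585)

pH = 9.80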